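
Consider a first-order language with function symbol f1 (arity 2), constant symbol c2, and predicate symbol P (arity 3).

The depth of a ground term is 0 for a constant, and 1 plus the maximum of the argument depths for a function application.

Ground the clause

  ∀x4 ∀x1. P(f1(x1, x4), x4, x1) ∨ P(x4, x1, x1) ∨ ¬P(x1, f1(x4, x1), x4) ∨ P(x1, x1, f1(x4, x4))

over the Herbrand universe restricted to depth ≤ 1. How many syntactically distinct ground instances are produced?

4

Ground terms of depth ≤ 1:
  Let N_k count ground terms of depth at most k. Each non-constant term of depth ≤ k is some function symbol applied to depth-≤(k−1) arguments, giving N_k = 1 + N_{k-1}^2.
  N_0 = 1
  N_1 = 1 + 1^2 = 2
So there are 2 ground terms available for substitution.
There are 2 variables to instantiate (x4, x1), each occurring in at least one literal, so different choices give different ground instances.
Number of ground instances = 2^2 = 4.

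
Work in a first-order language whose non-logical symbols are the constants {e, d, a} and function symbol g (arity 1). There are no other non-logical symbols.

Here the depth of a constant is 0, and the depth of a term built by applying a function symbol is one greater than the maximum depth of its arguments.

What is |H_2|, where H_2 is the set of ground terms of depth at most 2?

9

Count level by level. With function symbols g/1, the terms of depth ≤ k are the 3 constants together with each function applied to depth-≤(k−1) tuples, so N_k = 3 + N_{k-1}.
N_0 = 3
N_1 = 3 + 3 = 6
N_2 = 3 + 6 = 9
Explicitly: e, d, a, g(e), g(d), g(a), g(g(e)), g(g(d)), g(g(a)).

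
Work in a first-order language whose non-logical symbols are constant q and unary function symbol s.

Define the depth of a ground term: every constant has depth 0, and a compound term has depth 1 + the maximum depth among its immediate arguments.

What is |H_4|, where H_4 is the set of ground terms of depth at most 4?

Let N_k = |{terms of depth ≤ k}|. Then N_0 = 1 and N_k = 1 + N_{k-1} for k ≥ 1 (one summand per function symbol, arity giving the exponent).
N_0 = 1
N_1 = 1 + 1 = 2
N_2 = 1 + 2 = 3
N_3 = 1 + 3 = 4
N_4 = 1 + 4 = 5
Explicitly: q, s(q), s(s(q)), s(s(s(q))), s(s(s(s(q)))).

5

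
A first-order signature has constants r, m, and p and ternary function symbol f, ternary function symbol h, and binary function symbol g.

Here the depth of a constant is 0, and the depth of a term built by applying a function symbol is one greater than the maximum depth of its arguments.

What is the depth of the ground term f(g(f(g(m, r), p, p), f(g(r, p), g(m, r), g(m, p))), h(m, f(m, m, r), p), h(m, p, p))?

depth(g(m, r)) = 1 + max(0, 0) = 1
depth(f(g(m, r), p, p)) = 1 + max(1, 0, 0) = 2
depth(g(r, p)) = 1 + max(0, 0) = 1
depth(g(m, p)) = 1 + max(0, 0) = 1
depth(f(g(r, p), g(m, r), g(m, p))) = 1 + max(1, 1, 1) = 2
depth(g(f(g(m, r), p, p), f(g(r, p), g(m, r), g(m, p)))) = 1 + max(2, 2) = 3
depth(f(m, m, r)) = 1 + max(0, 0, 0) = 1
depth(h(m, f(m, m, r), p)) = 1 + max(0, 1, 0) = 2
depth(h(m, p, p)) = 1 + max(0, 0, 0) = 1
depth(f(g(f(g(m, r), p, p), f(g(r, p), g(m, r), g(m, p))), h(m, f(m, m, r), p), h(m, p, p))) = 1 + max(3, 2, 1) = 4

4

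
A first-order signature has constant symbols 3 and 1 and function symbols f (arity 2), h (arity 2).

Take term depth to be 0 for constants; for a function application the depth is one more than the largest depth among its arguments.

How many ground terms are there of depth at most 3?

81610

Let N_k = |{terms of depth ≤ k}|. Then N_0 = 2 and N_k = 2 + N_{k-1}^2 + N_{k-1}^2 for k ≥ 1 (one summand per function symbol, arity giving the exponent).
N_0 = 2
N_1 = 2 + 2^2 + 2^2 = 10
N_2 = 2 + 10^2 + 10^2 = 202
N_3 = 2 + 202^2 + 202^2 = 81610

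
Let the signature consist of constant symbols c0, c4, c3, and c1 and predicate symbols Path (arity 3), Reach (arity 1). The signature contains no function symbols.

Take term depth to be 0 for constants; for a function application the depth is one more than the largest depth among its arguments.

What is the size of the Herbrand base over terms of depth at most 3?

First count ground terms of depth ≤ 3.
With no function symbols every ground term is a constant, so there are exactly 4 ground terms at every depth bound.
N_0 = 4
N_1 = 4
N_2 = 4
N_3 = 4
Explicitly: c0, c4, c3, c1.
So |H| = 4.
A ground atom is a predicate applied to a tuple of terms from H, so the count is the sum over predicates of |H|^arity:
  Path: 4^3 = 64;  Reach: 4
Total ground atoms: 64 + 4 = 68.

68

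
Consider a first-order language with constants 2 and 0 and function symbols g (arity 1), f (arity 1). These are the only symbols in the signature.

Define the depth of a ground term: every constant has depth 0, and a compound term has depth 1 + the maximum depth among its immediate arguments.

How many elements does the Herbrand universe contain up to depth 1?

6

Let N_k count ground terms of depth at most k. Each non-constant term of depth ≤ k is some function symbol applied to depth-≤(k−1) arguments, giving N_k = 2 + N_{k-1} + N_{k-1}.
N_0 = 2
N_1 = 2 + 2 + 2 = 6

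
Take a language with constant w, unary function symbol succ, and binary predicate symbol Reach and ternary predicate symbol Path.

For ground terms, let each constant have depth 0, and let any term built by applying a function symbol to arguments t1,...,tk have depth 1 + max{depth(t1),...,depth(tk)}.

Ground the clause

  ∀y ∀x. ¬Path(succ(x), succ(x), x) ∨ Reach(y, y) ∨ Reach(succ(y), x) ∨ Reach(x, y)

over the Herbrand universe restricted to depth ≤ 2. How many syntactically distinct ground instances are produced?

Ground terms of depth ≤ 2:
  Let N_k = |{terms of depth ≤ k}|. Then N_0 = 1 and N_k = 1 + N_{k-1} for k ≥ 1 (one summand per function symbol, arity giving the exponent).
  N_0 = 1
  N_1 = 1 + 1 = 2
  N_2 = 1 + 2 = 3
So there are 3 ground terms available for substitution.
There are 2 variables to instantiate (y, x), each occurring in at least one literal, so different choices give different ground instances.
Number of ground instances = 3^2 = 9.

9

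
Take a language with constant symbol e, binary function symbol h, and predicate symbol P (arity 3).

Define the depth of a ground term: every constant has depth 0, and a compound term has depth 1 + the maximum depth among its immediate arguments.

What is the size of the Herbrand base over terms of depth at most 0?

1

First count ground terms of depth ≤ 0.
Let N_k = |{terms of depth ≤ k}|. Then N_0 = 1 and N_k = 1 + N_{k-1}^2 for k ≥ 1 (one summand per function symbol, arity giving the exponent).
N_0 = 1
Explicitly: e.
So |H| = 1.
Ground atoms are formed by filling each argument slot of a predicate with a term from H, so an r-ary predicate gives |H|^r atoms:
  P: 1^3 = 1
Total ground atoms: 1.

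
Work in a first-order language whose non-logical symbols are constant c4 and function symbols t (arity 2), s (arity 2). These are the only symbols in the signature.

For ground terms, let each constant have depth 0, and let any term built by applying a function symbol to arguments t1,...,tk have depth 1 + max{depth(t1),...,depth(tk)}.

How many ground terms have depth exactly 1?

2

Count level by level. With function symbols t/2, s/2, the terms of depth ≤ k are the 1 constant together with each function applied to depth-≤(k−1) tuples, so N_k = 1 + N_{k-1}^2 + N_{k-1}^2.
N_0 = 1
N_1 = 1 + 1^2 + 1^2 = 3
Terms of depth exactly 1: N_1 − N_0 = 3 − 1 = 2.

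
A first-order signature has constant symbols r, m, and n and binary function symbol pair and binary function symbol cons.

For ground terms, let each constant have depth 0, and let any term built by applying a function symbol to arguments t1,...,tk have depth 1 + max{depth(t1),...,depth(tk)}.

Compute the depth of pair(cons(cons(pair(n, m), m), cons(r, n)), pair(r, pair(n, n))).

depth(pair(n, m)) = 1 + max(0, 0) = 1
depth(cons(pair(n, m), m)) = 1 + max(1, 0) = 2
depth(cons(r, n)) = 1 + max(0, 0) = 1
depth(cons(cons(pair(n, m), m), cons(r, n))) = 1 + max(2, 1) = 3
depth(pair(n, n)) = 1 + max(0, 0) = 1
depth(pair(r, pair(n, n))) = 1 + max(0, 1) = 2
depth(pair(cons(cons(pair(n, m), m), cons(r, n)), pair(r, pair(n, n)))) = 1 + max(3, 2) = 4

4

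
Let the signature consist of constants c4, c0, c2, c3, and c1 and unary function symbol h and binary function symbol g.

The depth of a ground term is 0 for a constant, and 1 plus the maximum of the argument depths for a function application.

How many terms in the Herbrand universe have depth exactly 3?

1600230

If N_k denotes the number of depth-≤k ground terms, the 5 constants give N_0 = 5, and each function symbol of arity r contributes N_{k-1}^r new terms at level k: N_k = 5 + N_{k-1} + N_{k-1}^2.
N_0 = 5
N_1 = 5 + 5 + 5^2 = 35
N_2 = 5 + 35 + 35^2 = 1265
N_3 = 5 + 1265 + 1265^2 = 1601495
Terms of depth exactly 3: N_3 − N_2 = 1601495 − 1265 = 1600230.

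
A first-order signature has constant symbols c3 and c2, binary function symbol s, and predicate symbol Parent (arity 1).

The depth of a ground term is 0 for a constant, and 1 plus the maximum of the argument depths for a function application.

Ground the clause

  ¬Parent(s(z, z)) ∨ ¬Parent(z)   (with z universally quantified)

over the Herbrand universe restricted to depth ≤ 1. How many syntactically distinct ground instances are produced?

6

Ground terms of depth ≤ 1:
  Write N_k for the number of ground terms of depth ≤ k. A term of depth ≤ k is either a constant or a function symbol applied to arguments of depth ≤ k−1, so N_k = 2 + N_{k-1}^2.
  N_0 = 2
  N_1 = 2 + 2^2 = 6
  Explicitly: c3, c2, s(c3, c3), s(c3, c2), s(c2, c3), s(c2, c2).
So there are 6 ground terms available for substitution.
The body mentions the single quantified variable z; since ground terms form a free algebra, no two substitutions collapse to the same formula.
Number of ground instances = 6.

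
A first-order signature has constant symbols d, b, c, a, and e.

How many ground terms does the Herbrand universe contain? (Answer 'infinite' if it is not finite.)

5

There are no function symbols, so every ground term is one of the 5 constants.
The Herbrand universe is {d, b, c, a, e}, which is finite with 5 elements.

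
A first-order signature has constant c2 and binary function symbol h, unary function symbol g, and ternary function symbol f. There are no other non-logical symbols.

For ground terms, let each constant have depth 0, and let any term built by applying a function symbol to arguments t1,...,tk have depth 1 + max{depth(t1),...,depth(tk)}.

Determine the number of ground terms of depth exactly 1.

Write N_k for the number of ground terms of depth ≤ k. A term of depth ≤ k is either a constant or a function symbol applied to arguments of depth ≤ k−1, so N_k = 1 + N_{k-1}^2 + N_{k-1} + N_{k-1}^3.
N_0 = 1
N_1 = 1 + 1^2 + 1 + 1^3 = 4
Terms of depth exactly 1: N_1 − N_0 = 4 − 1 = 3.

3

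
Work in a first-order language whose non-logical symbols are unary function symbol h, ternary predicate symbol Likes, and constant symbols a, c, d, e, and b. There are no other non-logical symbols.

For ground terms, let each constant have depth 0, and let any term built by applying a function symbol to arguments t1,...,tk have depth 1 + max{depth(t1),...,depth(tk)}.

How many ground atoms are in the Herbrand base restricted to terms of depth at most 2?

First count ground terms of depth ≤ 2.
Let N_k = |{terms of depth ≤ k}|. Then N_0 = 5 and N_k = 5 + N_{k-1} for k ≥ 1 (one summand per function symbol, arity giving the exponent).
N_0 = 5
N_1 = 5 + 5 = 10
N_2 = 5 + 10 = 15
So |H| = 15.
Each predicate of arity r yields |H|^r ground atoms (one per choice of an r-tuple from H):
  Likes: 15^3 = 3375
Total ground atoms: 3375.

3375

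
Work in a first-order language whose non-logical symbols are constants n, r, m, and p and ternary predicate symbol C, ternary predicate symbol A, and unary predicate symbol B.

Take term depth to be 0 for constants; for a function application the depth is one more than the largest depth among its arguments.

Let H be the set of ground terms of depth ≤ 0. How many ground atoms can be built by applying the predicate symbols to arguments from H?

132

First count ground terms of depth ≤ 0.
With no function symbols every ground term is a constant, so there are exactly 4 ground terms at every depth bound.
N_0 = 4
Explicitly: n, r, m, p.
So |H| = 4.
For each predicate symbol, the number of ground atoms is |H| raised to its arity; summing:
  C: 4^3 = 64;  A: 4^3 = 64;  B: 4
Total ground atoms: 64 + 64 + 4 = 132.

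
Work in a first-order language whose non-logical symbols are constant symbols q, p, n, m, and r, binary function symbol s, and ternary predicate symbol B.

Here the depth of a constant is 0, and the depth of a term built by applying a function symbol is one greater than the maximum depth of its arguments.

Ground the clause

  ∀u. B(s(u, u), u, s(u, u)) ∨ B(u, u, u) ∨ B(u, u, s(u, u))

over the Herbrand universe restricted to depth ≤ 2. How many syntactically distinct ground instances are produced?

905

Ground terms of depth ≤ 2:
  If N_k denotes the number of depth-≤k ground terms, the 5 constants give N_0 = 5, and each function symbol of arity r contributes N_{k-1}^r new terms at level k: N_k = 5 + N_{k-1}^2.
  N_0 = 5
  N_1 = 5 + 5^2 = 30
  N_2 = 5 + 30^2 = 905
So there are 905 ground terms available for substitution.
The body mentions the single quantified variable u; since ground terms form a free algebra, no two substitutions collapse to the same formula.
Number of ground instances = 905.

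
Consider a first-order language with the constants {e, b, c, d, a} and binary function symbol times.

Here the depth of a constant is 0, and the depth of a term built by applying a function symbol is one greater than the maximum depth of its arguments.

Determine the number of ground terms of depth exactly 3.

818125

If N_k denotes the number of depth-≤k ground terms, the 5 constants give N_0 = 5, and each function symbol of arity r contributes N_{k-1}^r new terms at level k: N_k = 5 + N_{k-1}^2.
N_0 = 5
N_1 = 5 + 5^2 = 30
N_2 = 5 + 30^2 = 905
N_3 = 5 + 905^2 = 819030
Terms of depth exactly 3: N_3 − N_2 = 819030 − 905 = 818125.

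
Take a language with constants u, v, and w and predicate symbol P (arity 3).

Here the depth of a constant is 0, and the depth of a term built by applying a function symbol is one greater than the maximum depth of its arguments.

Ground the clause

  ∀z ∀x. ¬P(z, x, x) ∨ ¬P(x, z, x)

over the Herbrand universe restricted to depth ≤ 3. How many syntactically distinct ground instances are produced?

Ground terms of depth ≤ 3:
  With no function symbols every ground term is a constant, so there are exactly 3 ground terms at every depth bound.
  N_0 = 3
  N_1 = 3
  N_2 = 3
  N_3 = 3
  Explicitly: u, v, w.
So there are 3 ground terms available for substitution.
The clause has 2 distinct variables (z, x), each appearing in the body. In the free term algebra distinct substitutions yield syntactically distinct ground instances.
Number of ground instances = 3^2 = 9.

9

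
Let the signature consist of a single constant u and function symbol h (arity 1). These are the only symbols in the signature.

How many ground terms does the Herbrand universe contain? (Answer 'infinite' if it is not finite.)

The signature has at least one function symbol (h, arity 1) and at least one constant (u).
Iterating h gives infinitely many distinct ground terms: u, h(u), h(h(u)), ...
So the Herbrand universe is infinite.

infinite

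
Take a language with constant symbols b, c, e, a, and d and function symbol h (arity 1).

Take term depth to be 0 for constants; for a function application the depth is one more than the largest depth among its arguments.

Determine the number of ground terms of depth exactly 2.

5

Count level by level. With function symbols h/1, the terms of depth ≤ k are the 5 constants together with each function applied to depth-≤(k−1) tuples, so N_k = 5 + N_{k-1}.
N_0 = 5
N_1 = 5 + 5 = 10
N_2 = 5 + 10 = 15
Terms of depth exactly 2: N_2 − N_1 = 15 − 10 = 5.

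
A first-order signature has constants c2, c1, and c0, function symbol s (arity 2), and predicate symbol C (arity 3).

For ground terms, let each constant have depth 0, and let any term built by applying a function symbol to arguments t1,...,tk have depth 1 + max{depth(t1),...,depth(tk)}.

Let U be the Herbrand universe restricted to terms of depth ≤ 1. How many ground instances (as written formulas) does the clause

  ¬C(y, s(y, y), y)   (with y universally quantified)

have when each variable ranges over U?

12

Ground terms of depth ≤ 1:
  Let N_k = |{terms of depth ≤ k}|. Then N_0 = 3 and N_k = 3 + N_{k-1}^2 for k ≥ 1 (one summand per function symbol, arity giving the exponent).
  N_0 = 3
  N_1 = 3 + 3^2 = 12
So there are 12 ground terms available for substitution.
The variable y ranges independently over the available ground terms, and distinct assignments produce distinct instances.
Number of ground instances = 12.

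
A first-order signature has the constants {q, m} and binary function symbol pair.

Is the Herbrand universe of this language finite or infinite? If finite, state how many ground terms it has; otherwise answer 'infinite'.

infinite

The signature has at least one function symbol (pair, arity 2) and at least one constant (q).
Iterating pair gives infinitely many distinct ground terms: q, pair(q, q), pair(pair(q, q), pair(q, q)), ...
So the Herbrand universe is infinite.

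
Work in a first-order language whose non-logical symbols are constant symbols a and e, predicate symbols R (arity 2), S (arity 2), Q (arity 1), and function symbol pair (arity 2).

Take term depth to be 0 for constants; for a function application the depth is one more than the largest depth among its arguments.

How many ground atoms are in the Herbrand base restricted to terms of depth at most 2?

First count ground terms of depth ≤ 2.
Count level by level. With function symbols pair/2, the terms of depth ≤ k are the 2 constants together with each function applied to depth-≤(k−1) tuples, so N_k = 2 + N_{k-1}^2.
N_0 = 2
N_1 = 2 + 2^2 = 6
N_2 = 2 + 6^2 = 38
So |H| = 38.
A ground atom is a predicate applied to a tuple of terms from H, so the count is the sum over predicates of |H|^arity:
  R: 38^2 = 1444;  S: 38^2 = 1444;  Q: 38
Total ground atoms: 1444 + 1444 + 38 = 2926.

2926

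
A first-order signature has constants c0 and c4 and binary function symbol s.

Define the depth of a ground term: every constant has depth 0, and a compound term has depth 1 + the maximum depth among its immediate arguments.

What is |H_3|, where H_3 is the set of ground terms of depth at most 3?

If N_k denotes the number of depth-≤k ground terms, the 2 constants give N_0 = 2, and each function symbol of arity r contributes N_{k-1}^r new terms at level k: N_k = 2 + N_{k-1}^2.
N_0 = 2
N_1 = 2 + 2^2 = 6
N_2 = 2 + 6^2 = 38
N_3 = 2 + 38^2 = 1446

1446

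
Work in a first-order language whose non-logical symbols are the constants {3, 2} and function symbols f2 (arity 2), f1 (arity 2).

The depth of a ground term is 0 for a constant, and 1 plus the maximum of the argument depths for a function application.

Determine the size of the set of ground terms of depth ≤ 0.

2

Write N_k for the number of ground terms of depth ≤ k. A term of depth ≤ k is either a constant or a function symbol applied to arguments of depth ≤ k−1, so N_k = 2 + N_{k-1}^2 + N_{k-1}^2.
N_0 = 2
Explicitly: 3, 2.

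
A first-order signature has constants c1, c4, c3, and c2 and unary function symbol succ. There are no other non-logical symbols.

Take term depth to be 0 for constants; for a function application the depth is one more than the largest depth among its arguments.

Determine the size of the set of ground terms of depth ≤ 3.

16

Count level by level. With function symbols succ/1, the terms of depth ≤ k are the 4 constants together with each function applied to depth-≤(k−1) tuples, so N_k = 4 + N_{k-1}.
N_0 = 4
N_1 = 4 + 4 = 8
N_2 = 4 + 8 = 12
N_3 = 4 + 12 = 16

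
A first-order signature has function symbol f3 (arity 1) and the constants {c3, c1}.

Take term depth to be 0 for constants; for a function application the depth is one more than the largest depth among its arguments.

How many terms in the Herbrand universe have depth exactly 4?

Let N_k count ground terms of depth at most k. Each non-constant term of depth ≤ k is some function symbol applied to depth-≤(k−1) arguments, giving N_k = 2 + N_{k-1}.
N_0 = 2
N_1 = 2 + 2 = 4
N_2 = 2 + 4 = 6
N_3 = 2 + 6 = 8
N_4 = 2 + 8 = 10
Terms of depth exactly 4: N_4 − N_3 = 10 − 8 = 2.

2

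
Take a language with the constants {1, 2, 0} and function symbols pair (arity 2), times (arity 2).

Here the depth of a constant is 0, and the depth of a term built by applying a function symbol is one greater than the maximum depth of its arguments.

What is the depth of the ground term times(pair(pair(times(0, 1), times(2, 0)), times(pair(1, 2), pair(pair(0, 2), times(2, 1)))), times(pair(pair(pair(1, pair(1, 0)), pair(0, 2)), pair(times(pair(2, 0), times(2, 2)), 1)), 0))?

6

depth(times(0, 1)) = 1 + max(0, 0) = 1
depth(times(2, 0)) = 1 + max(0, 0) = 1
depth(pair(times(0, 1), times(2, 0))) = 1 + max(1, 1) = 2
depth(pair(1, 2)) = 1 + max(0, 0) = 1
depth(pair(0, 2)) = 1 + max(0, 0) = 1
depth(times(2, 1)) = 1 + max(0, 0) = 1
depth(pair(pair(0, 2), times(2, 1))) = 1 + max(1, 1) = 2
depth(times(pair(1, 2), pair(pair(0, 2), times(2, 1)))) = 1 + max(1, 2) = 3
depth(pair(pair(times(0, 1), times(2, 0)), times(pair(1, 2), pair(pair(0, 2), times(2, 1))))) = 1 + max(2, 3) = 4
depth(pair(1, 0)) = 1 + max(0, 0) = 1
depth(pair(1, pair(1, 0))) = 1 + max(0, 1) = 2
depth(pair(pair(1, pair(1, 0)), pair(0, 2))) = 1 + max(2, 1) = 3
depth(pair(2, 0)) = 1 + max(0, 0) = 1
depth(times(2, 2)) = 1 + max(0, 0) = 1
depth(times(pair(2, 0), times(2, 2))) = 1 + max(1, 1) = 2
depth(pair(times(pair(2, 0), times(2, 2)), 1)) = 1 + max(2, 0) = 3
depth(pair(pair(pair(1, pair(1, 0)), pair(0, 2)), pair(times(pair(2, 0), times(2, 2)), 1))) = 1 + max(3, 3) = 4
depth(times(pair(pair(pair(1, pair(1, 0)), pair(0, 2)), pair(times(pair(2, 0), times(2, 2)), 1)), 0)) = 1 + max(4, 0) = 5
depth(times(pair(pair(times(0, 1), times(2, 0)), times(pair(1, 2), pair(pair(0, 2), times(2, 1)))), times(pair(pair(pair(1, pair(1, 0)), pair(0, 2)), pair(times(pair(2, 0), times(2, 2)), 1)), 0))) = 1 + max(4, 5) = 6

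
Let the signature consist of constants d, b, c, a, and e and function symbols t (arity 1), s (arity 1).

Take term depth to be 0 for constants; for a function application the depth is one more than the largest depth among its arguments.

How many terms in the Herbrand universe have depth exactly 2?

Count level by level. With function symbols t/1, s/1, the terms of depth ≤ k are the 5 constants together with each function applied to depth-≤(k−1) tuples, so N_k = 5 + N_{k-1} + N_{k-1}.
N_0 = 5
N_1 = 5 + 5 + 5 = 15
N_2 = 5 + 15 + 15 = 35
Terms of depth exactly 2: N_2 − N_1 = 35 − 15 = 20.

20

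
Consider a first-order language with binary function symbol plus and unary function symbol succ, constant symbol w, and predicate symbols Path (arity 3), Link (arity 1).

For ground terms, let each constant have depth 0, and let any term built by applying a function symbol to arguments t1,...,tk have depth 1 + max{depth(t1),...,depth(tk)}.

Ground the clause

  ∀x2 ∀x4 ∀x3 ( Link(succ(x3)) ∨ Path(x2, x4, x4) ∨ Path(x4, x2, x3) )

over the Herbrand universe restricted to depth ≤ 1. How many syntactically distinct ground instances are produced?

Ground terms of depth ≤ 1:
  Write N_k for the number of ground terms of depth ≤ k. A term of depth ≤ k is either a constant or a function symbol applied to arguments of depth ≤ k−1, so N_k = 1 + N_{k-1}^2 + N_{k-1}.
  N_0 = 1
  N_1 = 1 + 1^2 + 1 = 3
So there are 3 ground terms available for substitution.
There are 3 variables to instantiate (x2, x4, x3), each occurring in at least one literal, so different choices give different ground instances.
Number of ground instances = 3^3 = 27.

27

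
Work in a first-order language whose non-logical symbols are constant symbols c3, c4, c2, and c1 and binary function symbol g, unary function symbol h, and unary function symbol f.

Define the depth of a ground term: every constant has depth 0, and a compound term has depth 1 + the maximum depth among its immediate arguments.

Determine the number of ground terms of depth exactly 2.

Let N_k = |{terms of depth ≤ k}|. Then N_0 = 4 and N_k = 4 + N_{k-1}^2 + N_{k-1} + N_{k-1} for k ≥ 1 (one summand per function symbol, arity giving the exponent).
N_0 = 4
N_1 = 4 + 4^2 + 4 + 4 = 28
N_2 = 4 + 28^2 + 28 + 28 = 844
Terms of depth exactly 2: N_2 − N_1 = 844 − 28 = 816.

816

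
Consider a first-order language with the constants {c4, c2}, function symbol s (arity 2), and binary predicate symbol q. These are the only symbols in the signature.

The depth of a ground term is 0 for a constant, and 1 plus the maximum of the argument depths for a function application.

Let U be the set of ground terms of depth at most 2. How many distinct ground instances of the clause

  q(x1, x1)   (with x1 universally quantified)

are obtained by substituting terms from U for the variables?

Ground terms of depth ≤ 2:
  Let N_k count ground terms of depth at most k. Each non-constant term of depth ≤ k is some function symbol applied to depth-≤(k−1) arguments, giving N_k = 2 + N_{k-1}^2.
  N_0 = 2
  N_1 = 2 + 2^2 = 6
  N_2 = 2 + 6^2 = 38
So there are 38 ground terms available for substitution.
The variable x1 ranges independently over the available ground terms, and distinct assignments produce distinct instances.
Number of ground instances = 38.

38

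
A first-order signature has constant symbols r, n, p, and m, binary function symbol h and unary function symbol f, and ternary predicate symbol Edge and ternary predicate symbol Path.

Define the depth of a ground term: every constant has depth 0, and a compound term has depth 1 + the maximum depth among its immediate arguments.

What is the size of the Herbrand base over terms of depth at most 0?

First count ground terms of depth ≤ 0.
Write N_k for the number of ground terms of depth ≤ k. A term of depth ≤ k is either a constant or a function symbol applied to arguments of depth ≤ k−1, so N_k = 4 + N_{k-1}^2 + N_{k-1}.
N_0 = 4
Explicitly: r, n, p, m.
So |H| = 4.
A ground atom is a predicate applied to a tuple of terms from H, so the count is the sum over predicates of |H|^arity:
  Edge: 4^3 = 64;  Path: 4^3 = 64
Total ground atoms: 64 + 64 = 128.

128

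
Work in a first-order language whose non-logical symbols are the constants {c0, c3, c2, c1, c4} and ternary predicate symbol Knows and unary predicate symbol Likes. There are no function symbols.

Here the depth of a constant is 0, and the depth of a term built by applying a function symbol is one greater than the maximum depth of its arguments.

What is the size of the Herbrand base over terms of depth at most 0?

First count ground terms of depth ≤ 0.
With no function symbols every ground term is a constant, so there are exactly 5 ground terms at every depth bound.
N_0 = 5
Explicitly: c0, c3, c2, c1, c4.
So |H| = 5.
Ground atoms are formed by filling each argument slot of a predicate with a term from H, so an r-ary predicate gives |H|^r atoms:
  Knows: 5^3 = 125;  Likes: 5
Total ground atoms: 125 + 5 = 130.

130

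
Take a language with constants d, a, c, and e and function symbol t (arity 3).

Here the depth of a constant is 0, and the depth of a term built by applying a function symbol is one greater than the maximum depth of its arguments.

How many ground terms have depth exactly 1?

Let N_k = |{terms of depth ≤ k}|. Then N_0 = 4 and N_k = 4 + N_{k-1}^3 for k ≥ 1 (one summand per function symbol, arity giving the exponent).
N_0 = 4
N_1 = 4 + 4^3 = 68
Terms of depth exactly 1: N_1 − N_0 = 68 − 4 = 64.

64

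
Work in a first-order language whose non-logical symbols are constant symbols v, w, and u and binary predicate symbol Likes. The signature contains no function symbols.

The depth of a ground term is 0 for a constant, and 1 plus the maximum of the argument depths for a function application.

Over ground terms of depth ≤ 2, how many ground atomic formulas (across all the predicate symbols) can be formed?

First count ground terms of depth ≤ 2.
With no function symbols every ground term is a constant, so there are exactly 3 ground terms at every depth bound.
N_0 = 3
N_1 = 3
N_2 = 3
So |H| = 3.
Ground atoms are formed by filling each argument slot of a predicate with a term from H, so an r-ary predicate gives |H|^r atoms:
  Likes: 3^2 = 9
Total ground atoms: 9.

9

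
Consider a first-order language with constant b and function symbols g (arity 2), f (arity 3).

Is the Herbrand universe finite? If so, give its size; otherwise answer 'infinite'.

The signature has at least one function symbol (g, arity 2) and at least one constant (b).
Iterating g gives infinitely many distinct ground terms: b, g(b, b), g(g(b, b), g(b, b)), ...
So the Herbrand universe is infinite.

infinite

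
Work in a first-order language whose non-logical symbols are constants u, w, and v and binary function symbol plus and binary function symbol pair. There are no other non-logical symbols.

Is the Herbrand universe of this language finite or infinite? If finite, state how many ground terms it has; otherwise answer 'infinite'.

The signature has at least one function symbol (plus, arity 2) and at least one constant (u).
Iterating plus gives infinitely many distinct ground terms: u, plus(u, u), plus(plus(u, u), plus(u, u)), ...
So the Herbrand universe is infinite.

infinite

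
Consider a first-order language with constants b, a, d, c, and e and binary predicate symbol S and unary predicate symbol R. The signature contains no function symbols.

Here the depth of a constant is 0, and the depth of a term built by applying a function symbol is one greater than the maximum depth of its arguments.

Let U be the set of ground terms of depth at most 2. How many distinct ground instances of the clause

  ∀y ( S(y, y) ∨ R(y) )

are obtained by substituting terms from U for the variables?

Ground terms of depth ≤ 2:
  With no function symbols every ground term is a constant, so there are exactly 5 ground terms at every depth bound.
  N_0 = 5
  N_1 = 5
  N_2 = 5
  Explicitly: b, a, d, c, e.
So there are 5 ground terms available for substitution.
The variable y ranges independently over the available ground terms, and distinct assignments produce distinct instances.
Number of ground instances = 5.

5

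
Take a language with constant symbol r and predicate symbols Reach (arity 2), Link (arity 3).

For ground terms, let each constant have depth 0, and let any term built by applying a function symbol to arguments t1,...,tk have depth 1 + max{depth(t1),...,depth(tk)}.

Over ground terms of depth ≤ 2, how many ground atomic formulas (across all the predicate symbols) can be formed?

First count ground terms of depth ≤ 2.
With no function symbols every ground term is a constant, so there is exactly 1 ground term at every depth bound.
N_0 = 1
N_1 = 1
N_2 = 1
So |H| = 1.
A ground atom is a predicate applied to a tuple of terms from H, so the count is the sum over predicates of |H|^arity:
  Reach: 1^2 = 1;  Link: 1^3 = 1
Total ground atoms: 1 + 1 = 2.

2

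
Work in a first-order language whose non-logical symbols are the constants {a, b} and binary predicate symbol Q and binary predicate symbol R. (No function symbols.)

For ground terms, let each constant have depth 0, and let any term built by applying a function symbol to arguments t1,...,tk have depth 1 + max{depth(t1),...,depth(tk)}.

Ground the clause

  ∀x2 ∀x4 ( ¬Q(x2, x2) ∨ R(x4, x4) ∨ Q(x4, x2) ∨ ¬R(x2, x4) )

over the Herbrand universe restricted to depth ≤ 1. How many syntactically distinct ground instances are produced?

4

Ground terms of depth ≤ 1:
  With no function symbols every ground term is a constant, so there are exactly 2 ground terms at every depth bound.
  N_0 = 2
  N_1 = 2
So there are 2 ground terms available for substitution.
There are 2 variables to instantiate (x2, x4), each occurring in at least one literal, so different choices give different ground instances.
Number of ground instances = 2^2 = 4.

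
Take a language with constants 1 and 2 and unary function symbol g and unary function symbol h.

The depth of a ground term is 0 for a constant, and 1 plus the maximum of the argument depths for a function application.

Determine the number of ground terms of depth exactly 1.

If N_k denotes the number of depth-≤k ground terms, the 2 constants give N_0 = 2, and each function symbol of arity r contributes N_{k-1}^r new terms at level k: N_k = 2 + N_{k-1} + N_{k-1}.
N_0 = 2
N_1 = 2 + 2 + 2 = 6
Terms of depth exactly 1: N_1 − N_0 = 6 − 2 = 4.

4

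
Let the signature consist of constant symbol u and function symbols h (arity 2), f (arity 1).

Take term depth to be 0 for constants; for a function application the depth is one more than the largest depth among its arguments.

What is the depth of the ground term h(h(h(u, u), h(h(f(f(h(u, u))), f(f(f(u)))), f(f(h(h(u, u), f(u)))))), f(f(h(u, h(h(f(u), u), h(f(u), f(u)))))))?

depth(h(u, u)) = 1 + max(0, 0) = 1
depth(f(h(u, u))) = 1 + depth(h(u, u)) = 1 + 1 = 2
depth(f(f(h(u, u)))) = 1 + depth(f(h(u, u))) = 1 + 2 = 3
depth(f(u)) = 1 + depth(u) = 1 + 0 = 1
depth(f(f(u))) = 1 + depth(f(u)) = 1 + 1 = 2
depth(f(f(f(u)))) = 1 + depth(f(f(u))) = 1 + 2 = 3
depth(h(f(f(h(u, u))), f(f(f(u))))) = 1 + max(3, 3) = 4
depth(h(h(u, u), f(u))) = 1 + max(1, 1) = 2
depth(f(h(h(u, u), f(u)))) = 1 + depth(h(h(u, u), f(u))) = 1 + 2 = 3
depth(f(f(h(h(u, u), f(u))))) = 1 + depth(f(h(h(u, u), f(u)))) = 1 + 3 = 4
depth(h(h(f(f(h(u, u))), f(f(f(u)))), f(f(h(h(u, u), f(u)))))) = 1 + max(4, 4) = 5
depth(h(h(u, u), h(h(f(f(h(u, u))), f(f(f(u)))), f(f(h(h(u, u), f(u))))))) = 1 + max(1, 5) = 6
depth(h(f(u), u)) = 1 + max(1, 0) = 2
depth(h(f(u), f(u))) = 1 + max(1, 1) = 2
depth(h(h(f(u), u), h(f(u), f(u)))) = 1 + max(2, 2) = 3
depth(h(u, h(h(f(u), u), h(f(u), f(u))))) = 1 + max(0, 3) = 4
depth(f(h(u, h(h(f(u), u), h(f(u), f(u)))))) = 1 + depth(h(u, h(h(f(u), u), h(f(u), f(u))))) = 1 + 4 = 5
depth(f(f(h(u, h(h(f(u), u), h(f(u), f(u))))))) = 1 + depth(f(h(u, h(h(f(u), u), h(f(u), f(u)))))) = 1 + 5 = 6
depth(h(h(h(u, u), h(h(f(f(h(u, u))), f(f(f(u)))), f(f(h(h(u, u), f(u)))))), f(f(h(u, h(h(f(u), u), h(f(u), f(u)))))))) = 1 + max(6, 6) = 7

7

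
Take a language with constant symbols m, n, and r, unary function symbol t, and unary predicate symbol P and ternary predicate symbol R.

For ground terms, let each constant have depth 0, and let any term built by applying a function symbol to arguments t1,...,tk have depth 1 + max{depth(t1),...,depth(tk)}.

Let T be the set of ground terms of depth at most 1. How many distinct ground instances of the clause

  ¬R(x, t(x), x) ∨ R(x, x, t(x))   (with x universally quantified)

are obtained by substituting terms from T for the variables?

Ground terms of depth ≤ 1:
  Let N_k count ground terms of depth at most k. Each non-constant term of depth ≤ k is some function symbol applied to depth-≤(k−1) arguments, giving N_k = 3 + N_{k-1}.
  N_0 = 3
  N_1 = 3 + 3 = 6
So there are 6 ground terms available for substitution.
The body mentions the single quantified variable x; since ground terms form a free algebra, no two substitutions collapse to the same formula.
Number of ground instances = 6.

6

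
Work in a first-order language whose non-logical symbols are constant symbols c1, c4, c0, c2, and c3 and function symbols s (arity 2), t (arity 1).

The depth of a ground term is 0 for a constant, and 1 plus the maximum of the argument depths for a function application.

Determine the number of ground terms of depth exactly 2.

If N_k denotes the number of depth-≤k ground terms, the 5 constants give N_0 = 5, and each function symbol of arity r contributes N_{k-1}^r new terms at level k: N_k = 5 + N_{k-1}^2 + N_{k-1}.
N_0 = 5
N_1 = 5 + 5^2 + 5 = 35
N_2 = 5 + 35^2 + 35 = 1265
Terms of depth exactly 2: N_2 − N_1 = 1265 − 35 = 1230.

1230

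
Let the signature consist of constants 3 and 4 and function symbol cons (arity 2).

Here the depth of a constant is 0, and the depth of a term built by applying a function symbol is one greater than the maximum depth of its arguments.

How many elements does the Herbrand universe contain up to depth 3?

Write N_k for the number of ground terms of depth ≤ k. A term of depth ≤ k is either a constant or a function symbol applied to arguments of depth ≤ k−1, so N_k = 2 + N_{k-1}^2.
N_0 = 2
N_1 = 2 + 2^2 = 6
N_2 = 2 + 6^2 = 38
N_3 = 2 + 38^2 = 1446

1446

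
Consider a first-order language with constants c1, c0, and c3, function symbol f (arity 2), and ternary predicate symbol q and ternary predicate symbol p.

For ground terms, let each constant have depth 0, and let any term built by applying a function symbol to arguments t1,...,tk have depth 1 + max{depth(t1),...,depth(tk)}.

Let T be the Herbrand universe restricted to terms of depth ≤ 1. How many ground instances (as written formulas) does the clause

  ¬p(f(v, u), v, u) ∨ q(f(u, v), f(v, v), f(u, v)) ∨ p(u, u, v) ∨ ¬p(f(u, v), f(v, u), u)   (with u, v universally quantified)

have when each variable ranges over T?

144

Ground terms of depth ≤ 1:
  Write N_k for the number of ground terms of depth ≤ k. A term of depth ≤ k is either a constant or a function symbol applied to arguments of depth ≤ k−1, so N_k = 3 + N_{k-1}^2.
  N_0 = 3
  N_1 = 3 + 3^2 = 12
  Explicitly: c1, c0, c3, f(c1, c1), f(c1, c0), f(c1, c3), f(c0, c1), f(c0, c0), f(c0, c3), f(c3, c1), f(c3, c0), f(c3, c3).
So there are 12 ground terms available for substitution.
There are 2 variables to instantiate (u, v), each occurring in at least one literal, so different choices give different ground instances.
Number of ground instances = 12^2 = 144.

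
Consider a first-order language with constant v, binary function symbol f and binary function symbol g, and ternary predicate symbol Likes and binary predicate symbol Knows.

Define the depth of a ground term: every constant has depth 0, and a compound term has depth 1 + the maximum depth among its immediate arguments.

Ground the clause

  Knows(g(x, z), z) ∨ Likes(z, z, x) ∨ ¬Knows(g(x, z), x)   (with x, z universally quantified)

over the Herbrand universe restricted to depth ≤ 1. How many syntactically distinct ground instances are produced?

Ground terms of depth ≤ 1:
  Count level by level. With function symbols f/2, g/2, the terms of depth ≤ k are the 1 constant together with each function applied to depth-≤(k−1) tuples, so N_k = 1 + N_{k-1}^2 + N_{k-1}^2.
  N_0 = 1
  N_1 = 1 + 1^2 + 1^2 = 3
So there are 3 ground terms available for substitution.
There are 2 variables to instantiate (x, z), each occurring in at least one literal, so different choices give different ground instances.
Number of ground instances = 3^2 = 9.

9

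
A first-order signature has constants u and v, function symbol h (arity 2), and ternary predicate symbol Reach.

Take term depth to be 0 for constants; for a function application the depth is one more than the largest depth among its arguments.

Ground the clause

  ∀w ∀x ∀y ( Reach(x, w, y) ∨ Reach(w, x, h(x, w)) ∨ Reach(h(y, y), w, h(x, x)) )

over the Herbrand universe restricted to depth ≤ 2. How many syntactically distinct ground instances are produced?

Ground terms of depth ≤ 2:
  Let N_k count ground terms of depth at most k. Each non-constant term of depth ≤ k is some function symbol applied to depth-≤(k−1) arguments, giving N_k = 2 + N_{k-1}^2.
  N_0 = 2
  N_1 = 2 + 2^2 = 6
  N_2 = 2 + 6^2 = 38
So there are 38 ground terms available for substitution.
Each of w, x, y ranges independently over the available ground terms, and distinct assignments produce distinct instances.
Number of ground instances = 38^3 = 54872.

54872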